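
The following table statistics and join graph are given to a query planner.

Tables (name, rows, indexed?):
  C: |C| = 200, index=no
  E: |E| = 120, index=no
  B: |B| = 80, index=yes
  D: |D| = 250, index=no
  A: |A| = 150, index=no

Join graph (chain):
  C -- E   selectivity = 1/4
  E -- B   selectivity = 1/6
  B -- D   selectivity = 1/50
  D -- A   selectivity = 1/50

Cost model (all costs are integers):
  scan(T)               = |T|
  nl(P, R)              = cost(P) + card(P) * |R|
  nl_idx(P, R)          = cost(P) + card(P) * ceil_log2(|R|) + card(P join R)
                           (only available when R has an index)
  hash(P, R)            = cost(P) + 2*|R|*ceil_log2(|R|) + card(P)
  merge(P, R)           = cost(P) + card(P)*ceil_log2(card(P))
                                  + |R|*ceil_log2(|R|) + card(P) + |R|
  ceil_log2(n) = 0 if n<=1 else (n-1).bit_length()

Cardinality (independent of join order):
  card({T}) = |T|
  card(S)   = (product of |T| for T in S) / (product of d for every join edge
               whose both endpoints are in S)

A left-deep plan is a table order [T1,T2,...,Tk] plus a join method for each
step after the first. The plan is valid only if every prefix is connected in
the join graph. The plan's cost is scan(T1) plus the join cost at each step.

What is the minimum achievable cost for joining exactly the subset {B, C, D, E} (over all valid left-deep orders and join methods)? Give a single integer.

Selinger DP over subsets of {B,C,D,E}:
  {C}: scan cost=200, card=200
  {E}: scan cost=120, card=120
  {B}: scan cost=80, card=80
  {D}: scan cost=250, card=250
  {CE}: card=6000; try (E,hash)→2080, (C,merge)→2880, (E,merge)→2960, (C,hash)→3440, (C,nl)→24120, (E,nl)→24200; best=2080 via (E,hash)
  {BE}: card=1600; try (B,hash)→1360, (E,merge)→1680, (B,merge)→1720, (E,hash)→1840, (B,nl_idx)→2560, (E,nl)→9680 …(+1); best=1360 via (B,hash)
  {BD}: card=400; try (B,hash)→1620, (B,nl_idx)→2400, (D,merge)→2970, (B,merge)→3140, (D,hash)→4160, (D,nl)→20080 …(+1); best=1620 via (B,hash)
  {BCE}: card=80000; try (C,hash)→6160, (B,hash)→9200, (C,merge)→22360, (B,merge)→86720, (B,nl_idx)→124080, (C,nl)→321360 …(+1); best=6160 via (C,hash)
  {BDE}: card=8000; try (E,hash)→3700, (E,merge)→6580, (D,hash)→6960, (D,merge)→22810, (E,nl)→49620, (D,nl)→401360; best=3700 via (E,hash)
  {BCDE}: card=400000; try (C,hash)→14900, (D,hash)→90160, (C,merge)→117500, (D,merge)→1448410, (C,nl)→1603700, (D,nl)→20006160; best=14900 via (C,hash)

14900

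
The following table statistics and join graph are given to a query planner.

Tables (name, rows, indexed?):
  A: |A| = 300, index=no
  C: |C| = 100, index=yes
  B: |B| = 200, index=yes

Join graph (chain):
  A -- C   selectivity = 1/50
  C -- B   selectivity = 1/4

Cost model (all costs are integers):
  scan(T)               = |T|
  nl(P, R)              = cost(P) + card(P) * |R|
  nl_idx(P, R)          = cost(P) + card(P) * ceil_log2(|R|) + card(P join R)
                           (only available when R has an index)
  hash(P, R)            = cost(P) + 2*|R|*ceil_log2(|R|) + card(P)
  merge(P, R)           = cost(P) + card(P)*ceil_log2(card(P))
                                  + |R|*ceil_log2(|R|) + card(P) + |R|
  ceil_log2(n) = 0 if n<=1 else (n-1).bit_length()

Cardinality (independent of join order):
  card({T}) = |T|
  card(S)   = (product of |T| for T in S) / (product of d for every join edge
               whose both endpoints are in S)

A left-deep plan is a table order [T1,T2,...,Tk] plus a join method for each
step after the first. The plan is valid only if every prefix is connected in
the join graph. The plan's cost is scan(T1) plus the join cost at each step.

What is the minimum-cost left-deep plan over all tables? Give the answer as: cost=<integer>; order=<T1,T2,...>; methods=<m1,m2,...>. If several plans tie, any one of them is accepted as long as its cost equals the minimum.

cost=5800; order=A,C,B; methods=hash,hash

Selinger DP (subsets sized 1..n):
  {A}: scan cost=300, card=300
  {C}: scan cost=100, card=100
  {B}: scan cost=200, card=200
  {AC}: card=600; try (C,hash)→2000, (C,nl_idx)→3000, (A,merge)→3900, (C,merge)→4100, (A,hash)→5600, (A,nl)→30100 …(+1); best=2000 via (C,hash)
  {BC}: card=5000; try (C,hash)→1800, (B,merge)→2700, (C,merge)→2800, (B,hash)→3400, (B,nl_idx)→5900, (C,nl_idx)→6600 …(+2); best=1800 via (C,hash)
  {ABC}: card=30000; try (B,hash)→5800, (B,merge)→10400, (A,hash)→12200, (B,nl_idx)→36800, (A,merge)→74800, (B,nl)→122000 …(+1); best=5800 via (B,hash)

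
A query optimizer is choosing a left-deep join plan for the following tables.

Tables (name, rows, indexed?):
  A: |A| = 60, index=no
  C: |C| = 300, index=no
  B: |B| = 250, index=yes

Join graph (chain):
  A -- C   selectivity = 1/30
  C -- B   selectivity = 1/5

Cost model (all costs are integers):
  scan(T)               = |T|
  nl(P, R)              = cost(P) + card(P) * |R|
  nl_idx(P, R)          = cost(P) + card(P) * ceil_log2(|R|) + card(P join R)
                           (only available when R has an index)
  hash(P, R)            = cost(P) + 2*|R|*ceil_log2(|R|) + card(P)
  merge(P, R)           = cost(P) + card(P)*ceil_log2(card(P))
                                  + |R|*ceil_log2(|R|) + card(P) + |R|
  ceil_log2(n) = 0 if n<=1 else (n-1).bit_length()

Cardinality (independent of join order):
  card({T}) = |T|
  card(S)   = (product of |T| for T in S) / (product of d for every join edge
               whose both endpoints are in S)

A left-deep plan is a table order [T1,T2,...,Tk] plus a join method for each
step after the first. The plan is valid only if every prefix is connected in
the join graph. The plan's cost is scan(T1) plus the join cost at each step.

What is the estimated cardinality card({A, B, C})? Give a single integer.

30000

Tables in S: A(60), B(250), C(300)
Edges inside S: A-C(d=30), C-B(d=5)
numerator = 60 * 250 * 300 = 4500000
denominator = 30 * 5 = 150
card(S) = 4500000 / 150 = 30000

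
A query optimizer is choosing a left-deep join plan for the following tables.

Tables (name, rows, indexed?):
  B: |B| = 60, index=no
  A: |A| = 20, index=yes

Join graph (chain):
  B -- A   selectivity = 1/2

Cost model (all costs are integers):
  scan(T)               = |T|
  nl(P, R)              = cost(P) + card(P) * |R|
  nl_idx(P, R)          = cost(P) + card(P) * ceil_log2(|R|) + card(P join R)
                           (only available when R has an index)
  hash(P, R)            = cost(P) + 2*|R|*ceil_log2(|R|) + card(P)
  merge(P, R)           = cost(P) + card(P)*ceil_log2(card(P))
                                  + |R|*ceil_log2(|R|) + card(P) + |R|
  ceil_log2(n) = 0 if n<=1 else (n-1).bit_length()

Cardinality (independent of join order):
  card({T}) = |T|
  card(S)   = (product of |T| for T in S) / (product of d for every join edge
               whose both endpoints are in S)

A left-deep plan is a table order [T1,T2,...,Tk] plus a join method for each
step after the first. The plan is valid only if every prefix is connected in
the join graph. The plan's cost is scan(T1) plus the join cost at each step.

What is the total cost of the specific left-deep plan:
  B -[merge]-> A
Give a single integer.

600

step 1: scan B: cost=60, card=60
step 2: join A via merge
    card(P join A) = 60*20/(2) = 600
    cost = 60 + 60*6 + 20*5 + 60 + 20 = 600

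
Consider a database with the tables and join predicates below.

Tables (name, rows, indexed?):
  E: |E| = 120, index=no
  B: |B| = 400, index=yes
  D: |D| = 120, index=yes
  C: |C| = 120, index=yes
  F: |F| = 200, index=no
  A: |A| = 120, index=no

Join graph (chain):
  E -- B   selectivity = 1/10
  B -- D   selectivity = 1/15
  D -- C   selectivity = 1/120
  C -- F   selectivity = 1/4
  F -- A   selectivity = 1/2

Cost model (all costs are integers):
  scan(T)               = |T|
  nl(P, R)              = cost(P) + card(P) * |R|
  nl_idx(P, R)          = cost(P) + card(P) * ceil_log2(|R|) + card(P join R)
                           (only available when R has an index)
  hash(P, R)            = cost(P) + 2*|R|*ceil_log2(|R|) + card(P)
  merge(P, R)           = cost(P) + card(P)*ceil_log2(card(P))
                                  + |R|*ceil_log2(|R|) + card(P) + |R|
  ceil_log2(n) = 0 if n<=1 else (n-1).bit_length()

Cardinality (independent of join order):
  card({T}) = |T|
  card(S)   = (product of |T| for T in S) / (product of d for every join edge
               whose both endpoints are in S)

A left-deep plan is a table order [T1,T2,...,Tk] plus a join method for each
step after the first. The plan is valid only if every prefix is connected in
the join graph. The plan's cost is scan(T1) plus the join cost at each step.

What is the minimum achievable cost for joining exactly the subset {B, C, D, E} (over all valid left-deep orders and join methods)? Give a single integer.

10240

Selinger DP over subsets of {B,C,D,E}:
  {E}: scan cost=120, card=120
  {B}: scan cost=400, card=400
  {D}: scan cost=120, card=120
  {C}: scan cost=120, card=120
  {BE}: card=4800; try (E,hash)→2480, (B,merge)→5080, (E,merge)→5360, (B,nl_idx)→6000, (B,hash)→7440, (B,nl)→48120 …(+1); best=2480 via (E,hash)
  {BD}: card=3200; try (D,hash)→2480, (B,nl_idx)→4400, (B,merge)→5080, (D,merge)→5360, (D,nl_idx)→6400, (B,hash)→7440 …(+2); best=2480 via (D,hash)
  {CD}: card=120; try (D,nl_idx)→1080, (C,nl_idx)→1080, (D,hash)→1920, (C,hash)→1920, (D,merge)→2040, (C,merge)→2040 …(+2); best=1080 via (D,nl_idx)
  {BDE}: card=38400; try (E,hash)→7360, (D,hash)→8960, (E,merge)→45040, (D,merge)→70640, (D,nl_idx)→74480, (E,nl)→386480 …(+1); best=7360 via (E,hash)
  {BCD}: card=3200; try (B,nl_idx)→5360, (B,merge)→6040, (C,hash)→7360, (B,hash)→8400, (C,nl_idx)→28080, (C,merge)→45040 …(+2); best=5360 via (B,nl_idx)
  {BCDE}: card=38400; try (E,hash)→10240, (C,hash)→47440, (E,merge)→47920, (C,nl_idx)→314560, (E,nl)→389360, (C,merge)→661120 …(+1); best=10240 via (E,hash)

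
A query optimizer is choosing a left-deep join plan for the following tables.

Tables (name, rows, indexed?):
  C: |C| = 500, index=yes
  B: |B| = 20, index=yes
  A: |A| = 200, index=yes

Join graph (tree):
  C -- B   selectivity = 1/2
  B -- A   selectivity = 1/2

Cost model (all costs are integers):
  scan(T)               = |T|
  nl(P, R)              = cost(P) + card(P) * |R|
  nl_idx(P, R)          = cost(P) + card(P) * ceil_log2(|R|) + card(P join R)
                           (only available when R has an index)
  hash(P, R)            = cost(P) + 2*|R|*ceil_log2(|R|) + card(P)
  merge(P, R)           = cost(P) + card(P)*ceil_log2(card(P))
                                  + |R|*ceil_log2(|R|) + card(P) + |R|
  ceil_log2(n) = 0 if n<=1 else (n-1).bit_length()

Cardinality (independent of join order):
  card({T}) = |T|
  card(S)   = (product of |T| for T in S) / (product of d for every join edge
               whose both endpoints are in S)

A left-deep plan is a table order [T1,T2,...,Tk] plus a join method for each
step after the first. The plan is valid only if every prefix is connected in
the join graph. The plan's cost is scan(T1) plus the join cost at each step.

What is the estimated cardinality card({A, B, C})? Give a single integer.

500000

Tables in S: A(200), B(20), C(500)
Edges inside S: C-B(d=2), B-A(d=2)
numerator = 200 * 20 * 500 = 2000000
denominator = 2 * 2 = 4
card(S) = 2000000 / 4 = 500000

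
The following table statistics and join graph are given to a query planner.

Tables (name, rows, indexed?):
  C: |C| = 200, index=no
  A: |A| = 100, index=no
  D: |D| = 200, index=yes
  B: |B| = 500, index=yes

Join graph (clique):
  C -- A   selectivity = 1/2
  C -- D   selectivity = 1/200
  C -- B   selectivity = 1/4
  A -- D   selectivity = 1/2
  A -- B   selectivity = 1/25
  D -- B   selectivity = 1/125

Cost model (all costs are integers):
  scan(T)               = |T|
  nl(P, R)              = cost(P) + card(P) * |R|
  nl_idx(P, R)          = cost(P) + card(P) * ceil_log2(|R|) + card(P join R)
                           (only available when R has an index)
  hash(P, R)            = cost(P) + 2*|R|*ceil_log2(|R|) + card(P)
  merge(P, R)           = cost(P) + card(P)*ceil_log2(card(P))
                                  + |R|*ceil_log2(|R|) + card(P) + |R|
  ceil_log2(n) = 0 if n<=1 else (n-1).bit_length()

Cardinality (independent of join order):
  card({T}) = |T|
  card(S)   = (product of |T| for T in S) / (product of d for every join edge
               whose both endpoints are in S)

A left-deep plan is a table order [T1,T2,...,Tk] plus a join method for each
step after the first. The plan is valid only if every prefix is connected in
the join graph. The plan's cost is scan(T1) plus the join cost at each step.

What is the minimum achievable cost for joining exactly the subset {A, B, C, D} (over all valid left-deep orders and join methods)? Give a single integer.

5600

Selinger DP over subsets of {A,B,C,D}:
  {C}: scan cost=200, card=200
  {A}: scan cost=100, card=100
  {D}: scan cost=200, card=200
  {B}: scan cost=500, card=500
  {AC}: card=10000; try (A,hash)→1800, (C,merge)→2700, (A,merge)→2800, (C,hash)→3400, (C,nl)→20100, (A,nl)→20200; best=1800 via (A,hash)
  {CD}: card=200; try (D,nl_idx)→2000, (D,hash)→3600, (C,hash)→3600, (D,merge)→3800, (C,merge)→3800, (D,nl)→40200 …(+1); best=2000 via (D,nl_idx)
  {BC}: card=25000; try (C,hash)→4200, (B,merge)→7000, (C,merge)→7300, (B,hash)→9400, (B,nl_idx)→27000, (B,nl)→100200 …(+1); best=4200 via (C,hash)
  {AD}: card=10000; try (A,hash)→1800, (D,merge)→2700, (A,merge)→2800, (D,hash)→3400, (D,nl_idx)→10900, (D,nl)→20100 …(+1); best=1800 via (A,hash)
  {AB}: card=2000; try (A,hash)→2400, (B,nl_idx)→3000, (B,merge)→5900, (A,merge)→6300, (B,hash)→9200, (B,nl)→50100 …(+1); best=2400 via (A,hash)
  {BD}: card=800; try (B,nl_idx)→2800, (D,hash)→4200, (D,nl_idx)→5300, (B,merge)→7000, (D,merge)→7300, (B,hash)→9400 …(+2); best=2800 via (B,nl_idx)
  {ACD}: card=5000; try (A,hash)→3600, (A,merge)→4600, (D,hash)→15000, (C,hash)→15000, (A,nl)→22000, (D,nl_idx)→86800 …(+4); best=3600 via (A,hash)
  {ABC}: card=50000; try (C,hash)→7600, (B,hash)→20800, (C,merge)→28200, (A,hash)→30600, (B,nl_idx)→141800, (B,merge)→156800 …(+4); best=7600 via (C,hash)
  {BCD}: card=200; try (B,nl_idx)→4000, (C,hash)→6800, (B,merge)→8800, (B,hash)→11200, (C,merge)→13400, (D,hash)→32400 …(+5); best=4000 via (B,nl_idx)
  {ABD}: card=1600; try (A,hash)→5000, (D,hash)→7600, (A,merge)→12400, (D,nl_idx)→20000, (B,hash)→20800, (D,merge)→28200 …(+5); best=5000 via (A,hash)
  {ABCD}: card=200; try (A,hash)→5600, (A,merge)→6600, (C,hash)→9800, (B,hash)→17600, (A,nl)→24000, (C,merge)→26000 …(+8); best=5600 via (A,hash)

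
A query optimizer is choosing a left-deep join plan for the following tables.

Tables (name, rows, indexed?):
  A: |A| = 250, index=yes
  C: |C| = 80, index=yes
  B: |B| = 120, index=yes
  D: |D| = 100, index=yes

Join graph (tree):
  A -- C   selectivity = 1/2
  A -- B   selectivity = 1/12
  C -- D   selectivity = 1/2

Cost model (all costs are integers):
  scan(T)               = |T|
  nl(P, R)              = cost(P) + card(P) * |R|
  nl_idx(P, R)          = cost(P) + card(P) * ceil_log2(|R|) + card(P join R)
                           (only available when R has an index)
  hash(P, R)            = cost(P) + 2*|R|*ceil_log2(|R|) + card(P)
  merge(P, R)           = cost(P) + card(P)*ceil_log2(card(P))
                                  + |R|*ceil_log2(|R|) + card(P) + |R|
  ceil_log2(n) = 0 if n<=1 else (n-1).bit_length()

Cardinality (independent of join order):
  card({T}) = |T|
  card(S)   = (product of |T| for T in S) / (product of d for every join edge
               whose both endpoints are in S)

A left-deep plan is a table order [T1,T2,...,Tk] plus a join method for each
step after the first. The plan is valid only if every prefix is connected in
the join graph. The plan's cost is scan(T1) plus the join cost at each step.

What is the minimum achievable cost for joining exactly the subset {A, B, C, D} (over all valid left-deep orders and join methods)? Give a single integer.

107200

Selinger DP over subsets of {A,B,C,D}:
  {A}: scan cost=250, card=250
  {C}: scan cost=80, card=80
  {B}: scan cost=120, card=120
  {D}: scan cost=100, card=100
  {AC}: card=10000; try (C,hash)→1620, (A,merge)→2970, (C,merge)→3140, (A,hash)→4160, (A,nl_idx)→10720, (C,nl_idx)→12000 …(+2); best=1620 via (C,hash)
  {AB}: card=2500; try (B,hash)→2180, (A,merge)→3330, (B,merge)→3460, (A,nl_idx)→3580, (A,hash)→4240, (B,nl_idx)→4500 …(+2); best=2180 via (B,hash)
  {CD}: card=4000; try (C,hash)→1320, (D,merge)→1520, (C,merge)→1540, (D,hash)→1560, (D,nl_idx)→4640, (C,nl_idx)→4800 …(+2); best=1320 via (C,hash)
  {ABC}: card=100000; try (C,hash)→5800, (B,hash)→13300, (C,merge)→35320, (C,nl_idx)→119680, (B,merge)→152580, (B,nl_idx)→171620 …(+2); best=5800 via (C,hash)
  {ACD}: card=500000; try (A,hash)→9320, (D,hash)→13020, (A,merge)→55570, (D,merge)→152420, (A,nl_idx)→533320, (D,nl_idx)→571620 …(+2); best=9320 via (A,hash)
  {ABCD}: card=5000000; try (D,hash)→107200, (B,hash)→511000, (D,merge)→1806600, (D,nl_idx)→5705800, (B,nl_idx)→8509320, (D,nl)→10005800 …(+2); best=107200 via (D,hash)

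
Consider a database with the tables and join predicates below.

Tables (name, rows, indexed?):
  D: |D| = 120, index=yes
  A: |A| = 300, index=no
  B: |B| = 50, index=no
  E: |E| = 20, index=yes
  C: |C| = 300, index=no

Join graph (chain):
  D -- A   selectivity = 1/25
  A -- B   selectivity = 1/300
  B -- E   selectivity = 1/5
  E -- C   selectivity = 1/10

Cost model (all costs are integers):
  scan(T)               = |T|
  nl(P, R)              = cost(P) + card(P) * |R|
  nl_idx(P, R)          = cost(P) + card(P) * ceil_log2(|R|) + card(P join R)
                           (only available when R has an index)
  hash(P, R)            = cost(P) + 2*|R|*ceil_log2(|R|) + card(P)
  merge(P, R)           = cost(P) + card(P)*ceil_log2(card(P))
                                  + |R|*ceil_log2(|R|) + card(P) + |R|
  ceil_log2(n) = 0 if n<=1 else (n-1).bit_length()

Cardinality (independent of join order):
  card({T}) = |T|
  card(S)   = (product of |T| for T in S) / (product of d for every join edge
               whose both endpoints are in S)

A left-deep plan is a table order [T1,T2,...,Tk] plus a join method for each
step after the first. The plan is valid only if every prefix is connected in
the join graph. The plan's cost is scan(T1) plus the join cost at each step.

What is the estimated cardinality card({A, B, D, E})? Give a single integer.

960

Tables in S: A(300), B(50), D(120), E(20)
Edges inside S: D-A(d=25), A-B(d=300), B-E(d=5)
numerator = 300 * 50 * 120 * 20 = 36000000
denominator = 25 * 300 * 5 = 37500
card(S) = 36000000 / 37500 = 960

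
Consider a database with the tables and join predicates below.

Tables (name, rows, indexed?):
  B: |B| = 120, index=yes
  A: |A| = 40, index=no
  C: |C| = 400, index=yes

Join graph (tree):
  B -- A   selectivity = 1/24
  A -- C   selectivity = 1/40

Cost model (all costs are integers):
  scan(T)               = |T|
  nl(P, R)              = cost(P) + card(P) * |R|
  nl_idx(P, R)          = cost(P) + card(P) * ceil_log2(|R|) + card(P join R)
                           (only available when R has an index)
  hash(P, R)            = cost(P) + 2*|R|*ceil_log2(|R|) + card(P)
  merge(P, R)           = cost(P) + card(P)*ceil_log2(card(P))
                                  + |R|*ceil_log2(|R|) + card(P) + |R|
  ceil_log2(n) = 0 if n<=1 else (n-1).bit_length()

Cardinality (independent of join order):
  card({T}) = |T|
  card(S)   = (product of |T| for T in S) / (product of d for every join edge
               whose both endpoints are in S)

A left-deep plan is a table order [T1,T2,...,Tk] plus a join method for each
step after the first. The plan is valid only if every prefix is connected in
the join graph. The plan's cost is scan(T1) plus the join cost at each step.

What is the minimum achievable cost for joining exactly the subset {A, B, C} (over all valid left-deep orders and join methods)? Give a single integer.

2880

Selinger DP over subsets of {A,B,C}:
  {B}: scan cost=120, card=120
  {A}: scan cost=40, card=40
  {C}: scan cost=400, card=400
  {AB}: card=200; try (B,nl_idx)→520, (A,hash)→720, (B,merge)→1280, (A,merge)→1360, (B,hash)→1760, (B,nl)→4840 …(+1); best=520 via (B,nl_idx)
  {AC}: card=400; try (C,nl_idx)→800, (A,hash)→1280, (C,merge)→4320, (A,merge)→4680, (C,hash)→7280, (C,nl)→16040 …(+1); best=800 via (C,nl_idx)
  {ABC}: card=2000; try (B,hash)→2880, (C,nl_idx)→4320, (B,nl_idx)→5600, (B,merge)→5760, (C,merge)→6320, (C,hash)→7920 …(+2); best=2880 via (B,hash)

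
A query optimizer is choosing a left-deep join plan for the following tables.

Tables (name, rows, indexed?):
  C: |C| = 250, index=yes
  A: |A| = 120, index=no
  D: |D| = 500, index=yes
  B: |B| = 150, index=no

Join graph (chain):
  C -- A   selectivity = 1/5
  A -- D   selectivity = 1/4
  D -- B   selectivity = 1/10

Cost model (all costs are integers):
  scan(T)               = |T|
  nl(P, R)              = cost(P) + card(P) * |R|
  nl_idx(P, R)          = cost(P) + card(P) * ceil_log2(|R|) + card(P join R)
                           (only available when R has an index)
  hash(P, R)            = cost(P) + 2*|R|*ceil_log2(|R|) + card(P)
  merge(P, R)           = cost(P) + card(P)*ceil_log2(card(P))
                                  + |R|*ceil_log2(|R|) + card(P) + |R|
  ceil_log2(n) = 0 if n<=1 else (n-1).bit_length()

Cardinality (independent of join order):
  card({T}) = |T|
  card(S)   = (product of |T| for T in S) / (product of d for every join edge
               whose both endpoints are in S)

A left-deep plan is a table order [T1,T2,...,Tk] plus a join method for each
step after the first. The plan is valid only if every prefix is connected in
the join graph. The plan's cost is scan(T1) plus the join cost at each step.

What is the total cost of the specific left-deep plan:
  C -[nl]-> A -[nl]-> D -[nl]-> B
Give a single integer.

step 1: scan C: cost=250, card=250
step 2: join A via nl
    card(P join A) = 250*120/(5) = 6000
    cost = 250 + 250*120 = 30250
step 3: join D via nl
    card(P join D) = 6000*500/(4) = 750000
    cost = 30250 + 6000*500 = 3030250
step 4: join B via nl
    card(P join B) = 750000*150/(10) = 11250000
    cost = 3030250 + 750000*150 = 115530250

115530250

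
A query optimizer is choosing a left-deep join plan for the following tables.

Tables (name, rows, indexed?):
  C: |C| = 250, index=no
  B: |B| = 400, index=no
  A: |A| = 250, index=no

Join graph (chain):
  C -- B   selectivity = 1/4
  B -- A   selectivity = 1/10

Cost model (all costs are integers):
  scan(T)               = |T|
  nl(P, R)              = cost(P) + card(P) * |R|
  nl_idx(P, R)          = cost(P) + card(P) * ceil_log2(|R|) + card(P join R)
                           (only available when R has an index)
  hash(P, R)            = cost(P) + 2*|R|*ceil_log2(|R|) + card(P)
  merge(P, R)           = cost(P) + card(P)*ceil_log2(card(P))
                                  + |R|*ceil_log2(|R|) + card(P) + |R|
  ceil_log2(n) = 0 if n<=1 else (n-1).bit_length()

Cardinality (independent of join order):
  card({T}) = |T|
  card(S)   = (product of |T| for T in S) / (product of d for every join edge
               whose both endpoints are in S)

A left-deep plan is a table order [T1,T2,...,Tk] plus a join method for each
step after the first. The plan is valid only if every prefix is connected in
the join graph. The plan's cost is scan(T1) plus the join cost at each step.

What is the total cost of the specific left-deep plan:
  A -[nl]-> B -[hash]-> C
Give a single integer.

114250

step 1: scan A: cost=250, card=250
step 2: join B via nl
    card(P join B) = 250*400/(10) = 10000
    cost = 250 + 250*400 = 100250
step 3: join C via hash
    card(P join C) = 10000*250/(4) = 625000
    cost = 100250 + 2*250*8 + 10000 = 114250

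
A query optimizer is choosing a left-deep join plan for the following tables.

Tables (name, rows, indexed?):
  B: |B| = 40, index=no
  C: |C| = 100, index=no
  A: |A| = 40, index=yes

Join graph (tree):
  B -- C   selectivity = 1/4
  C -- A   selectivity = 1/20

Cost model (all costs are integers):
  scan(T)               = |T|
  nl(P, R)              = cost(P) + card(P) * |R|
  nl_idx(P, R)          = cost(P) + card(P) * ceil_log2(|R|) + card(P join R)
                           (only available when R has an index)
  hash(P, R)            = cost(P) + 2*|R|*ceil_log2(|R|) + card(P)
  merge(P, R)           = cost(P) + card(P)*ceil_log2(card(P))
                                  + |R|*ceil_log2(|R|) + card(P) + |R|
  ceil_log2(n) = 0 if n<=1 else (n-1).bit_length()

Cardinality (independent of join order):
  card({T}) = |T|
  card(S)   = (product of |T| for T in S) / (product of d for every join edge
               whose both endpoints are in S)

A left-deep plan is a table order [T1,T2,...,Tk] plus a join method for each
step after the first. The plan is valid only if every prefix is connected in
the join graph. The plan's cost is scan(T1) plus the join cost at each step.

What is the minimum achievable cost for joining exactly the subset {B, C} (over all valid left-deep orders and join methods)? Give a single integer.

Selinger DP over subsets of {B,C}:
  {B}: scan cost=40, card=40
  {C}: scan cost=100, card=100
  {BC}: card=1000; try (B,hash)→680, (C,merge)→1120, (B,merge)→1180, (C,hash)→1480, (C,nl)→4040, (B,nl)→4100; best=680 via (B,hash)

680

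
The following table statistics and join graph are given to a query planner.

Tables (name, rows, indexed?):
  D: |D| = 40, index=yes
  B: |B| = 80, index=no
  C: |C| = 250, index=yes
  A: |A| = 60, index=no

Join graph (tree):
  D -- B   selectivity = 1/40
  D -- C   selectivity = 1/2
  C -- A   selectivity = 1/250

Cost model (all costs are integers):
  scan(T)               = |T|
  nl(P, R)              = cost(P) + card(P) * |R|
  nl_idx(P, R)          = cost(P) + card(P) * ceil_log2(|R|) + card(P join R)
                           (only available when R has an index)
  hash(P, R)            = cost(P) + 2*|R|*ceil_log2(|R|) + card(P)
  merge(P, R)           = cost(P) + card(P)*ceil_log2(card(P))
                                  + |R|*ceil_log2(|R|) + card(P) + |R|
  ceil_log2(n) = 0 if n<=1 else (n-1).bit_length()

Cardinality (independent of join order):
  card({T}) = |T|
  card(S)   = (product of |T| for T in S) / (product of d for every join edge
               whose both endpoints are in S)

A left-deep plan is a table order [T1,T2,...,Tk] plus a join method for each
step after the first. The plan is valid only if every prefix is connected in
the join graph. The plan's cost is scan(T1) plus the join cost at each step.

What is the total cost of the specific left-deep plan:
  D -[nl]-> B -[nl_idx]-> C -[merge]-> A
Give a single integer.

164300

step 1: scan D: cost=40, card=40
step 2: join B via nl
    card(P join B) = 40*80/(40) = 80
    cost = 40 + 40*80 = 3240
step 3: join C via nl_idx
    card(P join C) = 80*250/(2) = 10000
    cost = 3240 + 80*8 + 10000 = 13880
step 4: join A via merge
    card(P join A) = 10000*60/(250) = 2400
    cost = 13880 + 10000*14 + 60*6 + 10000 + 60 = 164300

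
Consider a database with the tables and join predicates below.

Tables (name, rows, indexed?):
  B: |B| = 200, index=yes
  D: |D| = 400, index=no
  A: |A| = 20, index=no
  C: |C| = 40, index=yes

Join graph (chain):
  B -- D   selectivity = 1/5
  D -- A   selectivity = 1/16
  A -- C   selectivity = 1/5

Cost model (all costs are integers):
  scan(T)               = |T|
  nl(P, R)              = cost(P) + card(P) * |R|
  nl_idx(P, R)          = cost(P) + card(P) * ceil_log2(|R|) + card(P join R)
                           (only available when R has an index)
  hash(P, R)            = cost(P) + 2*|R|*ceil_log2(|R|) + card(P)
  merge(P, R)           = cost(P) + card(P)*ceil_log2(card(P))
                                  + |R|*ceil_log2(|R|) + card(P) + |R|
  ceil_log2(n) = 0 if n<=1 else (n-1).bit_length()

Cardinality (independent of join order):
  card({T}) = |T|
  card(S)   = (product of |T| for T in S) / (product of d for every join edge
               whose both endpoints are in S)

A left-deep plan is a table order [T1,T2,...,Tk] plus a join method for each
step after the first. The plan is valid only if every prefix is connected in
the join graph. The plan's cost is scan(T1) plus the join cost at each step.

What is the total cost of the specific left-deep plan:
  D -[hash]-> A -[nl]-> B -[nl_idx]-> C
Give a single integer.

step 1: scan D: cost=400, card=400
step 2: join A via hash
    card(P join A) = 400*20/(16) = 500
    cost = 400 + 2*20*5 + 400 = 1000
step 3: join B via nl
    card(P join B) = 500*200/(5) = 20000
    cost = 1000 + 500*200 = 101000
step 4: join C via nl_idx
    card(P join C) = 20000*40/(5) = 160000
    cost = 101000 + 20000*6 + 160000 = 381000

381000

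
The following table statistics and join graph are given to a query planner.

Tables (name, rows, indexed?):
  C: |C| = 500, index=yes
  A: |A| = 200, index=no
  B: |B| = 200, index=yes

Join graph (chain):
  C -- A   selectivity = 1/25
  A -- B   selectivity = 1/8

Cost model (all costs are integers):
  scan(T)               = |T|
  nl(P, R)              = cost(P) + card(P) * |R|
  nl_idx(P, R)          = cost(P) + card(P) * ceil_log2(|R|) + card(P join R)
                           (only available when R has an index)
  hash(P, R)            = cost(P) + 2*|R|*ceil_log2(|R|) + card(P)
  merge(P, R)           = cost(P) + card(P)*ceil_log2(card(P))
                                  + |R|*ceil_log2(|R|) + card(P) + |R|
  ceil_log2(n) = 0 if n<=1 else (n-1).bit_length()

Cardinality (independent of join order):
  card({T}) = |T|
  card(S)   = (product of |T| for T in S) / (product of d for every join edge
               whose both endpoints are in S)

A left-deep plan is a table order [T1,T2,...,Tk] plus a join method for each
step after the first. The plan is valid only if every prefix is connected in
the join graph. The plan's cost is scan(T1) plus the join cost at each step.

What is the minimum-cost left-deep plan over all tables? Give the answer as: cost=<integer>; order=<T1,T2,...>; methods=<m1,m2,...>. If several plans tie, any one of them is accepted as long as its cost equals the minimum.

cost=11400; order=C,A,B; methods=hash,hash

Selinger DP (subsets sized 1..n):
  {C}: scan cost=500, card=500
  {A}: scan cost=200, card=200
  {B}: scan cost=200, card=200
  {AC}: card=4000; try (A,hash)→4200, (C,nl_idx)→6000, (C,merge)→7000, (A,merge)→7300, (C,hash)→9400, (C,nl)→100200 …(+1); best=4200 via (A,hash)
  {AB}: card=5000; try (B,hash)→3600, (A,hash)→3600, (B,merge)→3800, (A,merge)→3800, (B,nl_idx)→6800, (B,nl)→40200 …(+1); best=3600 via (B,hash)
  {ABC}: card=100000; try (B,hash)→11400, (C,hash)→17600, (B,merge)→58000, (C,merge)→78600, (B,nl_idx)→136200, (C,nl_idx)→148600 …(+2); best=11400 via (B,hash)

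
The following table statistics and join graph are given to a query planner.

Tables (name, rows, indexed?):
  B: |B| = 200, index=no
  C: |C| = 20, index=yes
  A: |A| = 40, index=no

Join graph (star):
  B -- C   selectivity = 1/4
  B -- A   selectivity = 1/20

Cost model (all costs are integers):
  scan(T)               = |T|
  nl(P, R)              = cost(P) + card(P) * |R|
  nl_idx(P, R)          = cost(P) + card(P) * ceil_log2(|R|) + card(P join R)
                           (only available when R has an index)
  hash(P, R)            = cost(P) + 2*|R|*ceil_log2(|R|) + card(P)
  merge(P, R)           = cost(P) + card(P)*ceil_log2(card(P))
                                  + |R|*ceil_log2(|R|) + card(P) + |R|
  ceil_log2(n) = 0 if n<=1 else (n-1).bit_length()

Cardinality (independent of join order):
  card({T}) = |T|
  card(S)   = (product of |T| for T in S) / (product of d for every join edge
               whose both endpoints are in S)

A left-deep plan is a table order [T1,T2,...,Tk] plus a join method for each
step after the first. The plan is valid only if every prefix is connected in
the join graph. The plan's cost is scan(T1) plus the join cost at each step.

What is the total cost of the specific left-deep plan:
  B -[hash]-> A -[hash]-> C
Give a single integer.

1480

step 1: scan B: cost=200, card=200
step 2: join A via hash
    card(P join A) = 200*40/(20) = 400
    cost = 200 + 2*40*6 + 200 = 880
step 3: join C via hash
    card(P join C) = 400*20/(4) = 2000
    cost = 880 + 2*20*5 + 400 = 1480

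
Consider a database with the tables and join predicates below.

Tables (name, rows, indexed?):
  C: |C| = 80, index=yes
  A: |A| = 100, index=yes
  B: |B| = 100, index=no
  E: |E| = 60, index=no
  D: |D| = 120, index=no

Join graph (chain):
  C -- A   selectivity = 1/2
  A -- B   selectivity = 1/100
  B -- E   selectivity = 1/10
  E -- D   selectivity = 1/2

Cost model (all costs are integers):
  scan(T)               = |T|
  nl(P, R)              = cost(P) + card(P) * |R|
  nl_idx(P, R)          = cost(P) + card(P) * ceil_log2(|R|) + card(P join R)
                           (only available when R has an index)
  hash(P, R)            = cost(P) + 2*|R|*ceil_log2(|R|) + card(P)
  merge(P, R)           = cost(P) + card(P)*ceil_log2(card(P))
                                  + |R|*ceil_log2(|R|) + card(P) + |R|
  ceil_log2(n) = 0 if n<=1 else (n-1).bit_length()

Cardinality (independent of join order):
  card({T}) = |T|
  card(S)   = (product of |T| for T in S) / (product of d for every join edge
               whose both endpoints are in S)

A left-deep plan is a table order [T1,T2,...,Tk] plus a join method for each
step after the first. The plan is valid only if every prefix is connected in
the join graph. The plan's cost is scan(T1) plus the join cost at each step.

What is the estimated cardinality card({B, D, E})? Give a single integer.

Tables in S: B(100), D(120), E(60)
Edges inside S: B-E(d=10), E-D(d=2)
numerator = 100 * 120 * 60 = 720000
denominator = 10 * 2 = 20
card(S) = 720000 / 20 = 36000

36000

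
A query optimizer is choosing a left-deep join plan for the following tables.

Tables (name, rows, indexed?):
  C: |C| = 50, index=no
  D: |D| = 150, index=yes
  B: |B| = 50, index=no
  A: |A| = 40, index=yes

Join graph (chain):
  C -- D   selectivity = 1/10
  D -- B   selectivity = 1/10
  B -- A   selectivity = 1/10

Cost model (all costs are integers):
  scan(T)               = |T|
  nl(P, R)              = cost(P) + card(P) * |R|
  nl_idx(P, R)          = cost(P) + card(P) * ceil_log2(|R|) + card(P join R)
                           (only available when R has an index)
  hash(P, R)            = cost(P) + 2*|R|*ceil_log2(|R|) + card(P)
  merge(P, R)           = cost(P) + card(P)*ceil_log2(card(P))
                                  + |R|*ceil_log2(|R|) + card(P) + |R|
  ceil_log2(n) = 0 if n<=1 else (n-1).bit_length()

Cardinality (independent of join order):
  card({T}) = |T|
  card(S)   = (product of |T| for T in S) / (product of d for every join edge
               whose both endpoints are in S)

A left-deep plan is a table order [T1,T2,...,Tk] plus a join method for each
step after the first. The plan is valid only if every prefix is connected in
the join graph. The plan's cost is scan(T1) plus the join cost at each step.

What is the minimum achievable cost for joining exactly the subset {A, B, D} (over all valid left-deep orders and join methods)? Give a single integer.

2130

Selinger DP over subsets of {A,B,D}:
  {D}: scan cost=150, card=150
  {B}: scan cost=50, card=50
  {A}: scan cost=40, card=40
  {BD}: card=750; try (B,hash)→900, (D,nl_idx)→1200, (D,merge)→1750, (B,merge)→1850, (D,hash)→2500, (D,nl)→7550 …(+1); best=900 via (B,hash)
  {AB}: card=200; try (A,nl_idx)→550, (A,hash)→580, (B,merge)→670, (B,hash)→680, (A,merge)→680, (B,nl)→2040 …(+1); best=550 via (A,nl_idx)
  {ABD}: card=3000; try (A,hash)→2130, (D,hash)→3150, (D,merge)→3700, (D,nl_idx)→5150, (A,nl_idx)→8400, (A,merge)→9430 …(+2); best=2130 via (A,hash)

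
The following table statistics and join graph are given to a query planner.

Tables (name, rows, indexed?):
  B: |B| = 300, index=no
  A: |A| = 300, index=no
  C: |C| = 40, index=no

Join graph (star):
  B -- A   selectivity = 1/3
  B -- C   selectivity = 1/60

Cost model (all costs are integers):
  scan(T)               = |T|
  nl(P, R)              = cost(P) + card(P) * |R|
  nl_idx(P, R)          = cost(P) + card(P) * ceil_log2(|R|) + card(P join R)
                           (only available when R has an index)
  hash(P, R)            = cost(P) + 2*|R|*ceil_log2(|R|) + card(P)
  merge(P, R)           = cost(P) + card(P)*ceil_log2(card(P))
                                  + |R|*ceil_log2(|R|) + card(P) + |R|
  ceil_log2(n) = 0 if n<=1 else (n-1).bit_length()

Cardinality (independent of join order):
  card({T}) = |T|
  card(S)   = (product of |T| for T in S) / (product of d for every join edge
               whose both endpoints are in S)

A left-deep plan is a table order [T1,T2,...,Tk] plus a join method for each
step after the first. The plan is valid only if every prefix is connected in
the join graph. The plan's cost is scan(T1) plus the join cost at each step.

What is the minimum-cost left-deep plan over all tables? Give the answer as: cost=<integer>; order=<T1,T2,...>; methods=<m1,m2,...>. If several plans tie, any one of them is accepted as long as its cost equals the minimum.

cost=5880; order=B,C,A; methods=hash,merge

Selinger DP (subsets sized 1..n):
  {B}: scan cost=300, card=300
  {A}: scan cost=300, card=300
  {C}: scan cost=40, card=40
  {AB}: card=30000; try (B,hash)→6000, (A,hash)→6000, (B,merge)→6300, (A,merge)→6300, (B,nl)→90300, (A,nl)→90300; best=6000 via (B,hash)
  {BC}: card=200; try (C,hash)→1080, (B,merge)→3320, (C,merge)→3580, (B,hash)→5480, (B,nl)→12040, (C,nl)→12300; best=1080 via (C,hash)
  {ABC}: card=20000; try (A,merge)→5880, (A,hash)→6680, (C,hash)→36480, (A,nl)→61080, (C,merge)→486280, (C,nl)→1206000; best=5880 via (A,merge)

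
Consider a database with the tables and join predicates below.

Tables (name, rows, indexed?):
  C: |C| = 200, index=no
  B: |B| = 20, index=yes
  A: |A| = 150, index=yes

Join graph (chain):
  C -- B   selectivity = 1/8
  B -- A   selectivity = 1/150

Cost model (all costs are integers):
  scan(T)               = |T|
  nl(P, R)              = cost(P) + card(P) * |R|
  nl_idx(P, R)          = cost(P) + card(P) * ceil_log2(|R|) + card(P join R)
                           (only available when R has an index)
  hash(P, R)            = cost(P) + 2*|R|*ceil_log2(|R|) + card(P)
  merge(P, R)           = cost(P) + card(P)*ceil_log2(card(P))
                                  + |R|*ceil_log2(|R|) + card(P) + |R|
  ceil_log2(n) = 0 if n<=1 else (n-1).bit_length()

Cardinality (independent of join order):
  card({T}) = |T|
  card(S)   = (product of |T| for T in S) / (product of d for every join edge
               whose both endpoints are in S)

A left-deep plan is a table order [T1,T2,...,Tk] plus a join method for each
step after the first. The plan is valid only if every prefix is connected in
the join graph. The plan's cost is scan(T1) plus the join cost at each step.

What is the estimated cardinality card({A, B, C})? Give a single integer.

500

Tables in S: A(150), B(20), C(200)
Edges inside S: C-B(d=8), B-A(d=150)
numerator = 150 * 20 * 200 = 600000
denominator = 8 * 150 = 1200
card(S) = 600000 / 1200 = 500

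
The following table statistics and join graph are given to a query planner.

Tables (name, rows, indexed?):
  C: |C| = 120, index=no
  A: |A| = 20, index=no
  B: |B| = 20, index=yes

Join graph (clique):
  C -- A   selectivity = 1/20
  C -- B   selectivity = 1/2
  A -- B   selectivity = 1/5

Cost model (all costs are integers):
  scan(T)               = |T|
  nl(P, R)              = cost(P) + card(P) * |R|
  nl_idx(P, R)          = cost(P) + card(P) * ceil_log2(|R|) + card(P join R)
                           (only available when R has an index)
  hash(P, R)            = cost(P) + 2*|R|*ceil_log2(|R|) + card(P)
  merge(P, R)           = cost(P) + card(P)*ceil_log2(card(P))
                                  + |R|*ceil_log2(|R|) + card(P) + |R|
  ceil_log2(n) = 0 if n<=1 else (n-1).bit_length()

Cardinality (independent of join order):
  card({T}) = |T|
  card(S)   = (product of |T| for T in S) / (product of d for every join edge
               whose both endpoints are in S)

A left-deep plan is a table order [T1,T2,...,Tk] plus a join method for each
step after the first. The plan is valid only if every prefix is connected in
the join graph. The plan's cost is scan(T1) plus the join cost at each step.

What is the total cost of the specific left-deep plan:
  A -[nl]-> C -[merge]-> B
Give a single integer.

step 1: scan A: cost=20, card=20
step 2: join C via nl
    card(P join C) = 20*120/(20) = 120
    cost = 20 + 20*120 = 2420
step 3: join B via merge
    card(P join B) = 120*20/(2*5) = 240
    cost = 2420 + 120*7 + 20*5 + 120 + 20 = 3500

3500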